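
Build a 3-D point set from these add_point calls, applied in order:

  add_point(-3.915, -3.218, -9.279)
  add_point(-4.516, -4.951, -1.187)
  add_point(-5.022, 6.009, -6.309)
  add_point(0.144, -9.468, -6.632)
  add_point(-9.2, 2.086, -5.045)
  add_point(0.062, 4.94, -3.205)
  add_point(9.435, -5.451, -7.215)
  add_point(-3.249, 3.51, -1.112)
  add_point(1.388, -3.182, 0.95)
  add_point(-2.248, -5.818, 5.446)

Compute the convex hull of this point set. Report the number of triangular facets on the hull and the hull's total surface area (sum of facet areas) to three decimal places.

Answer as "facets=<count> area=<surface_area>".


facets=16 area=536.403

Points on the hull: [0, 1, 2, 3, 4, 5, 6, 7, 8, 9] (10 of 10).

Facet areas (half cross-product norm):
  f1: (p9, p3, p6) → 64.6927
  f2: (p0, p3, p4) → 26.1946
  f3: (p0, p3, p6) → 39.7087
  f4: (p1, p3, p4) → 35.8239
  f5: (p1, p9, p4) → 25.0866
  f6: (p1, p9, p3) → 27.8957
  f7: (p7, p9, p4) → 40.5937
  f8: (p7, p5, p9) → 20.7011
  f9: (p8, p9, p6) → 21.8894
  f10: (p8, p5, p6) → 53.8137
  f11: (p8, p5, p9) → 23.3891
  f12: (p2, p5, p6) → 37.4702
  f13: (p2, p0, p6) → 65.1696
  f14: (p2, p0, p4) → 25.0229
  f15: (p2, p7, p4) → 17.1265
  f16: (p2, p7, p5) → 11.8244
Σ area = 536.403

Euler: V−E+F = 10−24+16 = 2.


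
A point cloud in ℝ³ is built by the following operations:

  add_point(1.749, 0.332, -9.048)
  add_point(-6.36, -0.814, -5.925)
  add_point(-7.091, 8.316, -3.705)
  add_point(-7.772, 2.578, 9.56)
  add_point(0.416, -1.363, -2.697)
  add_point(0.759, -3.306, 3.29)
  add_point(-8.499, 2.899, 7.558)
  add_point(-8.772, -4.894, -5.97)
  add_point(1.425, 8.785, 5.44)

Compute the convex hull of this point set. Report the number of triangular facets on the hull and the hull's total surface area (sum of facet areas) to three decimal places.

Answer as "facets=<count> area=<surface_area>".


Points on the hull: [0, 2, 3, 5, 6, 7, 8] (7 of 9).

Per-facet area ½‖(b−a)×(c−a)‖:
  f1: (p2, p0, p7) → 71.6739
  f2: (p2, p8, p0) → 80.8358
  f3: (p2, p3, p8) → 70.7260
  f4: (p5, p0, p7) → 70.7157
  f5: (p5, p3, p7) → 80.7530
  f6: (p5, p8, p0) → 78.8152
  f7: (p5, p3, p8) → 63.1656
  f8: (p6, p3, p7) → 11.3703
  f9: (p6, p2, p7) → 81.4215
  f10: (p6, p2, p3) → 6.9407
Σ area = 616.418

Check V−E+F: 7 − 15 + 10 = 2.

facets=10 area=616.418


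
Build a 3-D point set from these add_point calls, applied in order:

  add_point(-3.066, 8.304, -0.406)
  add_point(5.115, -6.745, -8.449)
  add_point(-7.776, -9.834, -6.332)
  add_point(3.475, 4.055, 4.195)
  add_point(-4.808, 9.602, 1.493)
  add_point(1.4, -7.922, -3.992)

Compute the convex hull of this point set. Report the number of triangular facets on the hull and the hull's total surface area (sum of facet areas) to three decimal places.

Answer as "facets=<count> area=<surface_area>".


6 of the 6 inputs are extreme points: [0, 1, 2, 3, 4, 5].

Facet areas (half cross-product norm):
  f1: (p3, p4, p2) → 104.7804
  f2: (p5, p1, p2) → 25.4953
  f3: (p5, p3, p2) → 63.8605
  f4: (p5, p3, p1) → 42.7573
  f5: (p0, p1, p2) → 121.1943
  f6: (p0, p4, p2) → 25.0447
  f7: (p0, p3, p1) → 75.6541
  f8: (p0, p3, p4) → 12.4094
Σ area = 471.196

Euler: V−E+F = 6−12+8 = 2.

facets=8 area=471.196


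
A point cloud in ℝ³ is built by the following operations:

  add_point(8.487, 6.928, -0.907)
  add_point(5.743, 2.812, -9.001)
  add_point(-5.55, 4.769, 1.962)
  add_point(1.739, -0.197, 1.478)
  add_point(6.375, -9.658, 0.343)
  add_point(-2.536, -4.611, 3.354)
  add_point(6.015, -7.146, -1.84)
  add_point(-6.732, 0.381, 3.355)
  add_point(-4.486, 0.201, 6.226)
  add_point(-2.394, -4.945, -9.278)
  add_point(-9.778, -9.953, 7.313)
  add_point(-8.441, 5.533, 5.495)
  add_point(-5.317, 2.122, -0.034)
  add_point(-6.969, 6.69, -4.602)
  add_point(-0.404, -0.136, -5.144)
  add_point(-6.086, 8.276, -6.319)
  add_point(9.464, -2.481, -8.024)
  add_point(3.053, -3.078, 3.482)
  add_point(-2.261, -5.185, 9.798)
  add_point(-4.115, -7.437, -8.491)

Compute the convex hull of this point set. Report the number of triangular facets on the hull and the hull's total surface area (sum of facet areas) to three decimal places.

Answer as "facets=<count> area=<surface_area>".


facets=18 area=1156.032

Extreme-point indices: [0, 1, 4, 9, 10, 11, 13, 15, 16, 18, 19] — 11 of 20 on the boundary.

Facet areas (half cross-product norm):
  f1: (p4, p18, p10) → 61.8692
  f2: (p4, p19, p10) → 109.8394
  f3: (p4, p19, p16) → 74.1540
  f4: (p4, p0, p16) → 67.7149
  f5: (p4, p0, p18) → 111.5505
  f6: (p11, p18, p10) → 60.4549
  f7: (p11, p0, p15) → 94.9406
  f8: (p11, p0, p18) → 114.7569
  f9: (p1, p0, p16) → 30.9811
  f10: (p1, p0, p15) → 62.8231
  f11: (p13, p11, p10) → 78.0455
  f12: (p13, p11, p15) → 7.7346
  f13: (p13, p19, p10) → 124.9447
  f14: (p13, p19, p15) → 17.4413
  f15: (p9, p19, p15) → 18.3161
  f16: (p9, p1, p15) → 69.9241
  f17: (p9, p19, p16) → 14.1267
  f18: (p9, p1, p16) → 36.4144
Σ area = 1156.032

Check V−E+F: 11 − 27 + 18 = 2.


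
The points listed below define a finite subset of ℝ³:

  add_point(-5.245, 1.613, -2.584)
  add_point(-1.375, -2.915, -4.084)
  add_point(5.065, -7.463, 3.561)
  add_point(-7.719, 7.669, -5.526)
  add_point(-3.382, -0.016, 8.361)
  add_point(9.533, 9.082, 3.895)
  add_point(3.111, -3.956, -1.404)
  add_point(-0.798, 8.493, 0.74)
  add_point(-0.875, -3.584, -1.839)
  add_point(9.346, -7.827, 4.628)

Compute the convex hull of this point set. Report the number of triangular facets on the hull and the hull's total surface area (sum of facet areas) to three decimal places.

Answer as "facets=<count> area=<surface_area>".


facets=16 area=662.637

10 of the 10 inputs are extreme points: [0, 1, 2, 3, 4, 5, 6, 7, 8, 9].

Facet areas (half cross-product norm):
  f1: (p4, p9, p5) → 113.7584
  f2: (p0, p4, p3) → 32.7875
  f3: (p1, p5, p3) → 109.8467
  f4: (p1, p0, p3) → 14.8289
  f5: (p7, p5, p3) → 21.5704
  f6: (p7, p4, p3) → 53.6794
  f7: (p7, p4, p5) → 63.2320
  f8: (p6, p9, p5) → 72.6857
  f9: (p6, p1, p5) → 38.4952
  f10: (p6, p1, p9) → 7.7805
  f11: (p2, p4, p9) → 21.1993
  f12: (p2, p1, p9) → 15.5415
  f13: (p8, p2, p4) → 47.6642
  f14: (p8, p2, p1) → 5.9836
  f15: (p8, p0, p4) → 36.2708
  f16: (p8, p1, p0) → 7.3131
Σ area = 662.637

Euler: V−E+F = 10−24+16 = 2.


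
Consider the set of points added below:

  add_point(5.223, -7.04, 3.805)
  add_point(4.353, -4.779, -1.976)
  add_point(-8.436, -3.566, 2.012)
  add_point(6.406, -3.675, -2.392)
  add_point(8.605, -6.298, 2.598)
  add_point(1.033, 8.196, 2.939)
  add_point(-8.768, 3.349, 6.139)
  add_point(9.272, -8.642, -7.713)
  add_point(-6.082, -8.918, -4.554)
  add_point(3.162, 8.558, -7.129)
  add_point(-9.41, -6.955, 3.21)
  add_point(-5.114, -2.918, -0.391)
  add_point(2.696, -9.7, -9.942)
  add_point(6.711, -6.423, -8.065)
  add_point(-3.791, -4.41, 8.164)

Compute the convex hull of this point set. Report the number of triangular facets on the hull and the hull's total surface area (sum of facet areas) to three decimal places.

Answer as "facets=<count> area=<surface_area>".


Hull vertices (11/15): indices [0, 2, 4, 5, 6, 7, 8, 9, 10, 12, 14].

Per-facet area ½‖(b−a)×(c−a)‖:
  f1: (p6, p14, p10) → 36.2015
  f2: (p12, p9, p7) → 63.2951
  f3: (p0, p14, p10) → 39.3953
  f4: (p0, p12, p7) → 43.2416
  f5: (p2, p6, p10) → 11.9466
  f6: (p8, p0, p10) → 59.5263
  f7: (p8, p0, p12) → 68.3504
  f8: (p8, p2, p10) → 15.8776
  f9: (p8, p12, p9) → 94.5946
  f10: (p8, p6, p9) → 143.0760
  f11: (p8, p2, p6) → 14.2364
  f12: (p4, p9, p7) → 93.4041
  f13: (p4, p0, p7) → 18.3119
  f14: (p4, p0, p14) → 8.6432
  f15: (p5, p6, p9) → 51.8519
  f16: (p5, p4, p9) → 83.9059
  f17: (p5, p6, p14) → 53.7100
  f18: (p5, p4, p14) → 93.7955
Σ area = 993.364

Euler characteristic 11−27+18 = 2 ✓

facets=18 area=993.364


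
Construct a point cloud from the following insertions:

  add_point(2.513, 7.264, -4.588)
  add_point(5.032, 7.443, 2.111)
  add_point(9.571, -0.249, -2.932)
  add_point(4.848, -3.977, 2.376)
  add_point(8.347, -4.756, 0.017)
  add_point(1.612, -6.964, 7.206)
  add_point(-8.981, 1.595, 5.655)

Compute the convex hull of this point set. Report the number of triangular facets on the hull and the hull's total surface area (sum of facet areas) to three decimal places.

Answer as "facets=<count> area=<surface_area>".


facets=8 area=482.345

Points on the hull: [0, 1, 2, 4, 5, 6] (6 of 7).

Area of each hull facet:
  f1: (p1, p5, p6) → 96.2392
  f2: (p0, p1, p6) → 55.4576
  f3: (p0, p1, p2) → 34.7457
  f4: (p4, p5, p6) → 66.0346
  f5: (p4, p0, p6) → 113.3914
  f6: (p4, p0, p2) → 24.5921
  f7: (p4, p1, p2) → 27.4166
  f8: (p4, p1, p5) → 64.4683
Σ area = 482.345

Euler: V−E+F = 6−12+8 = 2.


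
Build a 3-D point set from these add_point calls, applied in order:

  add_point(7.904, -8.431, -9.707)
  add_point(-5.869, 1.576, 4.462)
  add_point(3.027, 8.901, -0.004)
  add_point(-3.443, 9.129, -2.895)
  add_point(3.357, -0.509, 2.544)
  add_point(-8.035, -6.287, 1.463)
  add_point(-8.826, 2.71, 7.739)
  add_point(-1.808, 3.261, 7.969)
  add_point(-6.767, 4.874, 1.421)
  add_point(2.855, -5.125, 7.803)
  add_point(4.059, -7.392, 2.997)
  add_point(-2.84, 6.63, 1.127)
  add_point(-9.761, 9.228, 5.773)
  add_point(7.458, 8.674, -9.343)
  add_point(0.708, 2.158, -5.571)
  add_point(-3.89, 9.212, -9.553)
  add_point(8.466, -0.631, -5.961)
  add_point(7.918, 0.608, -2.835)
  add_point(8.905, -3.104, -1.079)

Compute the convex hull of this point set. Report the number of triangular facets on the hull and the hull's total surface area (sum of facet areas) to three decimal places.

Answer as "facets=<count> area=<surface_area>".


facets=22 area=1173.871

Points on the hull: [0, 2, 3, 5, 6, 7, 9, 10, 12, 13, 15, 16, 18] (13 of 19).

Per-facet area ½‖(b−a)×(c−a)‖:
  f1: (p16, p0, p18) → 23.8001
  f2: (p16, p13, p18) → 18.6282
  f3: (p16, p13, p0) → 31.3240
  f4: (p2, p7, p12) → 55.1153
  f5: (p2, p13, p18) → 66.5538
  f6: (p6, p7, p12) → 24.1402
  f7: (p6, p5, p12) → 29.5766
  f8: (p15, p13, p0) → 96.9753
  f9: (p15, p5, p0) → 173.8676
  f10: (p15, p5, p12) → 127.2805
  f11: (p15, p2, p13) → 53.5150
  f12: (p10, p0, p18) → 38.7816
  f13: (p10, p5, p0) → 80.2600
  f14: (p3, p2, p12) → 37.1930
  f15: (p3, p15, p12) → 22.9815
  f16: (p3, p15, p2) → 20.9034
  f17: (p9, p6, p5) → 66.4025
  f18: (p9, p10, p5) → 32.9933
  f19: (p9, p6, p7) → 30.7452
  f20: (p9, p10, p18) → 19.2978
  f21: (p9, p2, p18) → 72.5749
  f22: (p9, p2, p7) → 50.9609
Σ area = 1173.871

Check V−E+F: 13 − 33 + 22 = 2.


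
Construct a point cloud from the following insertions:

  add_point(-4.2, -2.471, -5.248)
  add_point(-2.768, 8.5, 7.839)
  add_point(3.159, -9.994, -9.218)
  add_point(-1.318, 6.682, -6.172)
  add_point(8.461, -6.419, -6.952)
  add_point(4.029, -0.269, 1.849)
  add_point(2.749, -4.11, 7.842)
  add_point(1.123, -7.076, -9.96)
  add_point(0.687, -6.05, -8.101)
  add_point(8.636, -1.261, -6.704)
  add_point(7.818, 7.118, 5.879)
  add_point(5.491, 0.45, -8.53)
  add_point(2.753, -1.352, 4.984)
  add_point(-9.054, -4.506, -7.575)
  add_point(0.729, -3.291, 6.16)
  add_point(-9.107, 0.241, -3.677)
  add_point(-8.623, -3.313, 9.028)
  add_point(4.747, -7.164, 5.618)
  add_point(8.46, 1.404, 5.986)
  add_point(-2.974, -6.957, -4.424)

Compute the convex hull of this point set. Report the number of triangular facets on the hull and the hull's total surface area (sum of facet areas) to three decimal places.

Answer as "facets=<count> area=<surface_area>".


facets=26 area=1155.261

Extreme-point indices: [1, 2, 3, 4, 6, 7, 9, 10, 11, 13, 15, 16, 17, 18, 19] — 15 of 20 on the boundary.

Per-facet area ½‖(b−a)×(c−a)‖:
  f1: (p1, p16, p15) → 83.0630
  f2: (p3, p1, p15) → 71.8833
  f3: (p19, p16, p2) → 30.1875
  f4: (p17, p16, p2) → 106.8991
  f5: (p13, p3, p15) → 30.2970
  f6: (p13, p19, p2) → 26.5326
  f7: (p13, p16, p15) → 37.1191
  f8: (p13, p19, p16) → 54.6876
  f9: (p4, p17, p2) → 44.4277
  f10: (p4, p11, p9) → 9.6183
  f11: (p4, p11, p2) → 25.8113
  f12: (p6, p1, p16) → 69.9805
  f13: (p6, p17, p16) → 20.1676
  f14: (p7, p13, p2) → 14.4139
  f15: (p7, p11, p2) → 14.8590
  f16: (p7, p13, p3) → 69.8044
  f17: (p7, p11, p3) → 40.7321
  f18: (p10, p6, p1) → 64.3636
  f19: (p10, p3, p1) → 73.6731
  f20: (p10, p11, p9) → 30.2719
  f21: (p10, p11, p3) → 70.3704
  f22: (p18, p6, p17) → 17.4089
  f23: (p18, p10, p6) → 18.7884
  f24: (p18, p4, p17) → 60.8489
  f25: (p18, p4, p9) → 32.4241
  f26: (p18, p10, p9) → 36.6279
Σ area = 1155.261

Euler: V−E+F = 15−39+26 = 2.


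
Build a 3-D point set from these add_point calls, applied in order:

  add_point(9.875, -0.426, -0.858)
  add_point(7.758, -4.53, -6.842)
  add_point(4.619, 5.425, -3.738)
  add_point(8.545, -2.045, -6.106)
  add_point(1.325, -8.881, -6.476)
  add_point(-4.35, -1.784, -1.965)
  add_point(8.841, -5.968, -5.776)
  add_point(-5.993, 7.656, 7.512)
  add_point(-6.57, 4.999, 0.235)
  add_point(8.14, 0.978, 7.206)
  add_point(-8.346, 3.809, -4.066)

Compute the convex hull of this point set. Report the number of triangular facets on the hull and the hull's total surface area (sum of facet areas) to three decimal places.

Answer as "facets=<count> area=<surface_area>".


facets=16 area=711.912

10 of the 11 inputs are extreme points: [0, 1, 2, 3, 4, 5, 6, 7, 9, 10].

Area of each hull facet:
  f1: (p9, p7, p4) → 141.5774
  f2: (p5, p4, p10) → 25.0981
  f3: (p5, p7, p10) → 44.2353
  f4: (p5, p7, p4) → 33.5992
  f5: (p6, p3, p0) → 10.9526
  f6: (p6, p9, p0) → 21.4177
  f7: (p6, p9, p4) → 58.4065
  f8: (p2, p3, p0) → 22.8066
  f9: (p2, p9, p0) → 34.9169
  f10: (p2, p9, p7) → 88.5256
  f11: (p2, p7, p10) → 78.6269
  f12: (p2, p3, p10) → 54.0231
  f13: (p1, p6, p4) → 8.1315
  f14: (p1, p6, p3) → 2.6628
  f15: (p1, p4, p10) → 62.6040
  f16: (p1, p3, p10) → 24.3281
Σ area = 711.912

Euler: V−E+F = 10−24+16 = 2.


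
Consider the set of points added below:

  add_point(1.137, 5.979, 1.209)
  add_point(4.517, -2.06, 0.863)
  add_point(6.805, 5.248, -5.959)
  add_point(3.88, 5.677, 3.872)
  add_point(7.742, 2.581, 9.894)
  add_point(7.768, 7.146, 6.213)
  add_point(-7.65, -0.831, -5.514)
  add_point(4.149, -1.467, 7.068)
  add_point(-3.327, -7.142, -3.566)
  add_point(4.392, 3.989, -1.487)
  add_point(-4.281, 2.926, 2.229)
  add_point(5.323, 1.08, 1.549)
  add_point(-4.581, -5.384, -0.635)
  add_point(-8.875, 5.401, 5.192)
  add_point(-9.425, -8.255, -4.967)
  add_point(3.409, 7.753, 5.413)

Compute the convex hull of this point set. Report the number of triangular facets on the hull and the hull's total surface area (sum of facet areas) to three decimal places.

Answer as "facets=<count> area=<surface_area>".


facets=16 area=763.943

Hull vertices (10/16): indices [1, 2, 4, 5, 6, 7, 8, 13, 14, 15].

Facet areas (half cross-product norm):
  f1: (p2, p4, p5) → 31.4107
  f2: (p1, p2, p4) → 53.6779
  f3: (p15, p4, p5) → 12.8133
  f4: (p15, p13, p4) → 46.0899
  f5: (p15, p2, p5) → 26.8875
  f6: (p15, p13, p2) → 74.0150
  f7: (p6, p2, p14) → 48.3929
  f8: (p6, p13, p14) → 43.6267
  f9: (p6, p13, p2) → 97.3360
  f10: (p7, p1, p4) → 16.6368
  f11: (p7, p13, p14) → 121.7828
  f12: (p7, p13, p4) → 43.6564
  f13: (p8, p7, p14) → 30.2587
  f14: (p8, p7, p1) → 29.1910
  f15: (p8, p2, p14) → 36.6100
  f16: (p8, p1, p2) → 51.5577
Σ area = 763.943

Check V−E+F: 10 − 24 + 16 = 2.


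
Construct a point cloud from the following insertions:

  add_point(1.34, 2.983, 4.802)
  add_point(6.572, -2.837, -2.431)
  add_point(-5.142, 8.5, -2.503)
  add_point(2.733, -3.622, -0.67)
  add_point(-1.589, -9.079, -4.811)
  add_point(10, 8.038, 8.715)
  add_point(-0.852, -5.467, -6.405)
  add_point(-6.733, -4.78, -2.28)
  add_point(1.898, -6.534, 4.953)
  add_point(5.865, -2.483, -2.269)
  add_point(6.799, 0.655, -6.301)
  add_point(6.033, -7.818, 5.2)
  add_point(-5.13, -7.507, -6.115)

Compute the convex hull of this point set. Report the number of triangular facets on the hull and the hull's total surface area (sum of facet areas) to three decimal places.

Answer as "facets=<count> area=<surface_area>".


facets=18 area=788.459

Hull vertices (11/13): indices [0, 1, 2, 4, 5, 6, 7, 8, 10, 11, 12].

Triangle areas on the boundary:
  f1: (p0, p2, p7) → 67.7177
  f2: (p0, p2, p5) → 53.2623
  f3: (p10, p2, p5) → 119.9434
  f4: (p10, p6, p2) → 69.1804
  f5: (p4, p10, p6) → 14.0357
  f6: (p8, p11, p5) → 36.2194
  f7: (p8, p0, p5) → 46.6651
  f8: (p8, p0, p7) → 53.1434
  f9: (p8, p4, p7) → 37.2101
  f10: (p8, p4, p11) → 22.1338
  f11: (p12, p4, p7) → 9.8532
  f12: (p12, p4, p6) → 7.7951
  f13: (p12, p2, p7) → 28.9213
  f14: (p12, p6, p2) → 35.6213
  f15: (p1, p4, p11) → 47.3518
  f16: (p1, p4, p10) → 26.5492
  f17: (p1, p11, p5) → 71.3165
  f18: (p1, p10, p5) → 41.5395
Σ area = 788.459

Euler: V−E+F = 11−27+18 = 2.


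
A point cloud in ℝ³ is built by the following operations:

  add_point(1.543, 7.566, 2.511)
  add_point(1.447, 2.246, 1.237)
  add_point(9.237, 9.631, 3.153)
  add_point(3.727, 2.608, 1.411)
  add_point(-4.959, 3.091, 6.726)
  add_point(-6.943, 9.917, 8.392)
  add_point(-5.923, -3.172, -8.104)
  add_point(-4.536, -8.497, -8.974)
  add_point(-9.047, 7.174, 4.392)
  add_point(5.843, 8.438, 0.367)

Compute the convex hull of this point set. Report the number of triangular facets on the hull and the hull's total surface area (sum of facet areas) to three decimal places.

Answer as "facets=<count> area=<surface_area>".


Hull vertices (8/10): indices [2, 3, 4, 5, 6, 7, 8, 9].

Facet areas (half cross-product norm):
  f1: (p6, p7, p8) → 29.7055
  f2: (p4, p7, p8) → 60.4951
  f3: (p4, p5, p8) → 16.1241
  f4: (p4, p5, p2) → 58.2931
  f5: (p9, p7, p2) → 28.8965
  f6: (p9, p6, p7) → 44.4735
  f7: (p9, p6, p8) → 120.7917
  f8: (p9, p5, p8) → 39.8277
  f9: (p9, p5, p2) → 33.1359
  f10: (p3, p7, p2) → 34.3363
  f11: (p3, p4, p2) → 42.8866
  f12: (p3, p4, p7) → 88.0277
Σ area = 596.994

Check V−E+F: 8 − 18 + 12 = 2.

facets=12 area=596.994


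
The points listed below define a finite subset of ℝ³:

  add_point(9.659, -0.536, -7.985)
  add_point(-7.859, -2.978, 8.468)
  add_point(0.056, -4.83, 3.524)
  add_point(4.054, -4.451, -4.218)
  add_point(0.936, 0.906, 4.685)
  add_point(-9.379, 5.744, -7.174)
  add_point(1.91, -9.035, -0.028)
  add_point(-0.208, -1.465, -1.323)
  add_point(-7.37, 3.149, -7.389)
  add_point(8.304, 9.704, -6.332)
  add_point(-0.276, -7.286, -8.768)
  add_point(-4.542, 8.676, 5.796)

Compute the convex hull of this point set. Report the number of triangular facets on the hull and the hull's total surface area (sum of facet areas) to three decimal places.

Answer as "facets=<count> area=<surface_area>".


facets=14 area=978.718

Hull vertices (9/12): indices [0, 1, 2, 4, 5, 6, 9, 10, 11].

Area of each hull facet:
  f1: (p11, p1, p5) → 87.4392
  f2: (p10, p0, p5) → 96.1377
  f3: (p10, p6, p0) → 54.5935
  f4: (p10, p1, p5) → 134.0921
  f5: (p10, p1, p6) → 62.0838
  f6: (p9, p0, p5) → 94.4543
  f7: (p9, p11, p5) → 116.4135
  f8: (p2, p1, p6) → 19.0522
  f9: (p4, p9, p11) → 75.7241
  f10: (p4, p11, p1) → 48.1842
  f11: (p4, p2, p1) → 27.7582
  f12: (p4, p9, p0) → 77.2348
  f13: (p4, p6, p0) → 74.6725
  f14: (p4, p2, p6) → 10.8784
Σ area = 978.718

Euler: V−E+F = 9−21+14 = 2.


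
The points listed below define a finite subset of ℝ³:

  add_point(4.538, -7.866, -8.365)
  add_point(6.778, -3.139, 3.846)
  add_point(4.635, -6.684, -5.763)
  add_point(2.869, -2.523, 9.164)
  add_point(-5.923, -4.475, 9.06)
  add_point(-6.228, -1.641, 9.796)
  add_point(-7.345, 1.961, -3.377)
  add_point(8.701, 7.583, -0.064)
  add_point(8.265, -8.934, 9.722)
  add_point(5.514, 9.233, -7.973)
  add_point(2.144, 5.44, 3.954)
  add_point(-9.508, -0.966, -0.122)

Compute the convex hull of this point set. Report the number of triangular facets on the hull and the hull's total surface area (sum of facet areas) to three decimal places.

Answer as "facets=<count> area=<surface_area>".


facets=16 area=1006.261

Points on the hull: [0, 3, 4, 5, 6, 7, 8, 9, 10, 11] (10 of 12).

Triangle areas on the boundary:
  f1: (p0, p8, p7) → 149.1029
  f2: (p9, p0, p7) → 73.5761
  f3: (p4, p5, p11) → 15.2514
  f4: (p4, p5, p8) → 20.3048
  f5: (p4, p0, p11) → 92.5304
  f6: (p4, p0, p8) → 133.2158
  f7: (p3, p8, p7) → 59.4310
  f8: (p3, p5, p8) → 27.2099
  f9: (p6, p5, p11) → 21.6484
  f10: (p6, p0, p11) → 39.0140
  f11: (p6, p9, p0) → 114.0149
  f12: (p10, p3, p7) → 34.2759
  f13: (p10, p3, p5) → 43.4105
  f14: (p10, p9, p7) → 33.9098
  f15: (p10, p6, p9) → 78.1066
  f16: (p10, p6, p5) → 71.2591
Σ area = 1006.261

Euler: V−E+F = 10−24+16 = 2.


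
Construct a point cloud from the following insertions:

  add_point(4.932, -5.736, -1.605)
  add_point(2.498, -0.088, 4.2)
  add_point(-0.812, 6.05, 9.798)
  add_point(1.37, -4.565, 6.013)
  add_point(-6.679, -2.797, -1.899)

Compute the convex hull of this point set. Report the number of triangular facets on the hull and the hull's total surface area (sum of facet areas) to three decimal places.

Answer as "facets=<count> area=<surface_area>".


facets=6 area=248.654

5 of the 5 inputs are extreme points: [0, 1, 2, 3, 4].

Facet areas (half cross-product norm):
  f1: (p2, p0, p4) → 91.8409
  f2: (p1, p2, p0) → 3.9194
  f3: (p3, p0, p4) → 46.1974
  f4: (p3, p1, p0) → 20.0952
  f5: (p3, p2, p4) → 65.4909
  f6: (p3, p1, p2) → 21.1103
Σ area = 248.654

Euler characteristic 5−9+6 = 2 ✓


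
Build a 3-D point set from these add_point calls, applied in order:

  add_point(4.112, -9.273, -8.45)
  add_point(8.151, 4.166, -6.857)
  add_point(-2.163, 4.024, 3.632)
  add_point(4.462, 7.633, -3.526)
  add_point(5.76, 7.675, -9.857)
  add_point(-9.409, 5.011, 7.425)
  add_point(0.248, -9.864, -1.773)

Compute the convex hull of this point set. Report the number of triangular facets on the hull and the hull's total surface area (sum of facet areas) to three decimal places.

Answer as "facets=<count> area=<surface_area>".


facets=10 area=604.175

7 of the 7 inputs are extreme points: [0, 1, 2, 3, 4, 5, 6].

Per-facet area ½‖(b−a)×(c−a)‖:
  f1: (p2, p6, p5) → 56.5599
  f2: (p2, p6, p1) → 103.6679
  f3: (p0, p6, p5) → 62.8562
  f4: (p0, p4, p5) → 192.0359
  f5: (p0, p6, p1) → 54.2523
  f6: (p0, p4, p1) → 32.8659
  f7: (p3, p4, p1) → 14.7632
  f8: (p3, p2, p1) → 25.9437
  f9: (p3, p4, p5) → 37.7023
  f10: (p3, p2, p5) → 23.5280
Σ area = 604.175

Check V−E+F: 7 − 15 + 10 = 2.


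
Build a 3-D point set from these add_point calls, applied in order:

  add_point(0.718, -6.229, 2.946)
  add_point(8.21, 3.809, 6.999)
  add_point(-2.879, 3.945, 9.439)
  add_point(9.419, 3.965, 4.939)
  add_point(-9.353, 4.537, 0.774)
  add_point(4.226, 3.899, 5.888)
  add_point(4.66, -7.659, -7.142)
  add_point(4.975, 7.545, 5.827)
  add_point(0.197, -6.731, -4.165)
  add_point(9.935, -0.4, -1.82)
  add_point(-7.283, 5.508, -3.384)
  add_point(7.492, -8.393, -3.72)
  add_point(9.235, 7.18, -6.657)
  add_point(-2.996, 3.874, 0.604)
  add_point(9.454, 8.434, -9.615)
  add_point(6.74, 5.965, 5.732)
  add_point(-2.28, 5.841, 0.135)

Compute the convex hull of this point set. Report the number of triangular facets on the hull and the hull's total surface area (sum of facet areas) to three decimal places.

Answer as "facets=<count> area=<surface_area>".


facets=22 area=935.934

13 of the 17 inputs are extreme points: [0, 1, 2, 3, 4, 6, 7, 8, 9, 10, 11, 14, 15].

Triangle areas on the boundary:
  f1: (p7, p2, p4) → 49.9671
  f2: (p10, p6, p14) → 135.9945
  f3: (p10, p7, p4) → 36.2880
  f4: (p10, p7, p14) → 116.9673
  f5: (p11, p14, p9) → 42.5159
  f6: (p11, p6, p14) → 38.0602
  f7: (p8, p11, p6) → 12.1553
  f8: (p8, p10, p4) → 33.9099
  f9: (p8, p10, p6) → 31.2311
  f10: (p1, p7, p2) → 23.4652
  f11: (p1, p15, p7) → 1.7828
  f12: (p0, p1, p2) → 65.5526
  f13: (p0, p1, p11) → 64.1525
  f14: (p0, p8, p11) → 26.6106
  f15: (p0, p2, p4) → 66.8683
  f16: (p0, p8, p4) → 52.7038
  f17: (p3, p11, p9) → 25.5735
  f18: (p3, p1, p11) → 16.8929
  f19: (p3, p14, p9) → 47.0240
  f20: (p3, p1, p15) → 3.4222
  f21: (p3, p7, p14) → 43.9394
  f22: (p3, p15, p7) → 0.8566
Σ area = 935.934

Check V−E+F: 13 − 33 + 22 = 2.


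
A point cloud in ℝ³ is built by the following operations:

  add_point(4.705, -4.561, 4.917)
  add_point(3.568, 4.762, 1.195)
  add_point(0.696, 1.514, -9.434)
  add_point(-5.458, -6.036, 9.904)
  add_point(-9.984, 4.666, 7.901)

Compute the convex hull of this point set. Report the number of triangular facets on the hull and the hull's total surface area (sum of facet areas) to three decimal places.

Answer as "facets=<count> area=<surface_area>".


facets=6 area=494.494

5 of the 5 inputs are extreme points: [0, 1, 2, 3, 4].

Per-facet area ½‖(b−a)×(c−a)‖:
  f1: (p1, p0, p4) → 76.2012
  f2: (p2, p1, p4) → 85.2956
  f3: (p2, p1, p0) → 57.6455
  f4: (p3, p0, p4) → 66.5415
  f5: (p3, p2, p4) → 119.1387
  f6: (p3, p2, p0) → 89.6715
Σ area = 494.494

Euler characteristic 5−9+6 = 2 ✓


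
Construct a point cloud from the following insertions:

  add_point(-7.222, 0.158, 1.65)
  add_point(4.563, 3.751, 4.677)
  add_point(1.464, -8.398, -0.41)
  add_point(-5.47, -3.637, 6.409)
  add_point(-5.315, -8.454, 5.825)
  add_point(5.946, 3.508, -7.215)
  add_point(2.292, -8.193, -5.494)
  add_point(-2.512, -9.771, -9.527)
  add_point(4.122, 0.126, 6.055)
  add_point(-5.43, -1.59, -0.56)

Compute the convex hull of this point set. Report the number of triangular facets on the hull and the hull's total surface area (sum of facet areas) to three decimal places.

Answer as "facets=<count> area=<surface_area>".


9 of the 10 inputs are extreme points: [0, 1, 2, 3, 4, 5, 6, 7, 8].

Triangle areas on the boundary:
  f1: (p7, p5, p0) → 109.9143
  f2: (p1, p5, p0) → 75.2610
  f3: (p4, p7, p0) → 72.6482
  f4: (p3, p1, p0) → 38.7263
  f5: (p3, p4, p0) → 13.1983
  f6: (p2, p4, p7) → 43.7705
  f7: (p8, p2, p4) → 49.5810
  f8: (p8, p3, p1) → 17.9040
  f9: (p8, p3, p4) → 23.6385
  f10: (p8, p1, p5) → 21.9357
  f11: (p6, p8, p5) → 78.2195
  f12: (p6, p8, p2) → 24.4591
  f13: (p6, p7, p5) → 37.2980
  f14: (p6, p2, p7) → 14.5704
Σ area = 621.125

Euler characteristic 9−21+14 = 2 ✓

facets=14 area=621.125


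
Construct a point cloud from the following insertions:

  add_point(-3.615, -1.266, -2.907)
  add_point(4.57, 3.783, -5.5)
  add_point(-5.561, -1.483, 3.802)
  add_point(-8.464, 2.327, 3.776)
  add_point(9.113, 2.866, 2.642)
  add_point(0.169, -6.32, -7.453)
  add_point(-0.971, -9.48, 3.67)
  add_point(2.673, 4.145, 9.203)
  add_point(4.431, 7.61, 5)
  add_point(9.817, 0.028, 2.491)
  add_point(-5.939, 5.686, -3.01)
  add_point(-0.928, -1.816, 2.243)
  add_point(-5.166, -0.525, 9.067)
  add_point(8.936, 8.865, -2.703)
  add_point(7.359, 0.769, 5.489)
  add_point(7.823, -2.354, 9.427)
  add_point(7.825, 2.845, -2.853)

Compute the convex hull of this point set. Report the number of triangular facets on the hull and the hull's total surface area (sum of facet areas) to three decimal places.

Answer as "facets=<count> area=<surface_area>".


facets=22 area=874.540

Hull vertices (13/17): indices [1, 3, 4, 5, 6, 7, 8, 9, 10, 12, 13, 15, 16].

Per-facet area ½‖(b−a)×(c−a)‖:
  f1: (p5, p6, p3) → 80.0639
  f2: (p5, p6, p9) → 79.1030
  f3: (p15, p6, p9) → 48.1781
  f4: (p10, p5, p3) → 56.5466
  f5: (p16, p5, p9) → 40.0939
  f6: (p16, p13, p9) → 18.1850
  f7: (p4, p13, p9) → 8.4648
  f8: (p4, p15, p9) → 10.9153
  f9: (p4, p15, p13) → 8.7248
  f10: (p1, p10, p5) → 60.3572
  f11: (p1, p10, p13) → 37.0263
  f12: (p1, p16, p5) → 23.5293
  f13: (p1, p16, p13) → 13.1371
  f14: (p8, p15, p13) → 49.0073
  f15: (p8, p7, p15) → 22.6207
  f16: (p8, p10, p13) → 59.3411
  f17: (p8, p10, p3) → 51.7279
  f18: (p8, p7, p3) → 35.8027
  f19: (p12, p6, p3) → 38.2386
  f20: (p12, p7, p3) → 30.5729
  f21: (p12, p15, p6) → 65.3896
  f22: (p12, p7, p15) → 37.5142
Σ area = 874.540

Euler characteristic 13−33+22 = 2 ✓


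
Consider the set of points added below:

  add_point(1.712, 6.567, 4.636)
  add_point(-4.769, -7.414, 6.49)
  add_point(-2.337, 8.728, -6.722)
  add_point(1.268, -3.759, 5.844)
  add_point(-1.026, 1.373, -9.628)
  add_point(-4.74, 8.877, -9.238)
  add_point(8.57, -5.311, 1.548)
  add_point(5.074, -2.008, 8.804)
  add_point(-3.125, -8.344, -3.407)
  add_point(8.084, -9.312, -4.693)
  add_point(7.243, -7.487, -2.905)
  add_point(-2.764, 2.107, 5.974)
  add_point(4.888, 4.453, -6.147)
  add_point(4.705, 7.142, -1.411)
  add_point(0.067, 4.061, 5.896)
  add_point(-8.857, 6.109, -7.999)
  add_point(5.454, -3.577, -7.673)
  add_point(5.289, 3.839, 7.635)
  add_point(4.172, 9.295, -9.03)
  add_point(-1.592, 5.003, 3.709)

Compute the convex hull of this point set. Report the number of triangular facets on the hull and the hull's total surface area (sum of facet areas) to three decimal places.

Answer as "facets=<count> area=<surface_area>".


Hull vertices (17/20): indices [0, 1, 2, 4, 5, 6, 7, 8, 9, 11, 13, 14, 15, 16, 17, 18, 19].

Per-facet area ½‖(b−a)×(c−a)‖:
  f1: (p1, p7, p6) → 49.9061
  f2: (p9, p18, p6) → 68.7822
  f3: (p9, p1, p6) → 52.8169
  f4: (p8, p1, p15) → 80.8892
  f5: (p8, p9, p1) → 54.7503
  f6: (p8, p4, p15) → 53.6310
  f7: (p8, p4, p9) → 65.4714
  f8: (p5, p0, p15) → 39.5348
  f9: (p5, p4, p15) → 21.2837
  f10: (p5, p4, p18) → 34.2870
  f11: (p17, p7, p6) → 25.4767
  f12: (p19, p0, p15) → 20.1253
  f13: (p16, p9, p18) → 20.2316
  f14: (p16, p4, p18) → 39.7454
  f15: (p16, p4, p9) → 14.1087
  f16: (p2, p0, p18) → 42.4394
  f17: (p2, p5, p18) → 11.0365
  f18: (p2, p5, p0) → 9.0513
  f19: (p13, p0, p18) → 14.1207
  f20: (p13, p17, p0) → 17.7442
  f21: (p13, p18, p6) → 46.4041
  f22: (p13, p17, p6) → 54.1254
  f23: (p14, p17, p0) → 8.4660
  f24: (p11, p19, p0) → 6.5585
  f25: (p11, p14, p0) → 2.8292
  f26: (p11, p1, p15) → 74.9754
  f27: (p11, p19, p15) → 24.4723
  f28: (p11, p1, p7) → 43.5287
  f29: (p11, p17, p7) → 24.5732
  f30: (p11, p14, p17) → 6.2686
Σ area = 1027.634

Euler characteristic 17−45+30 = 2 ✓

facets=30 area=1027.634


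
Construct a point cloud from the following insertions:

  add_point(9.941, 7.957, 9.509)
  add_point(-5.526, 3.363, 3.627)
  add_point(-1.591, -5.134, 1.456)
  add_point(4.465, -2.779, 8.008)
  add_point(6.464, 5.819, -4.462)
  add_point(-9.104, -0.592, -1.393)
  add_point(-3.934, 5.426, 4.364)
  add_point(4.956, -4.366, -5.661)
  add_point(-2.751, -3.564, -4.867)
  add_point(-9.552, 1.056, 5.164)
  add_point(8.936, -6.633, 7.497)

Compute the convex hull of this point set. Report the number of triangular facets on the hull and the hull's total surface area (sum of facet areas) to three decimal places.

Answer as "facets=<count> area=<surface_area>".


Extreme-point indices: [0, 2, 3, 4, 5, 6, 7, 8, 9, 10] — 10 of 11 on the boundary.

Facet areas (half cross-product norm):
  f1: (p4, p10, p0) → 102.7424
  f2: (p4, p7, p10) → 72.2061
  f3: (p3, p0, p9) → 87.6849
  f4: (p3, p10, p9) → 21.9195
  f5: (p3, p10, p0) → 34.8785
  f6: (p2, p10, p9) → 55.3832
  f7: (p2, p7, p10) → 58.0094
  f8: (p6, p0, p9) → 32.9975
  f9: (p6, p4, p0) → 89.4289
  f10: (p5, p2, p9) → 31.0239
  f11: (p5, p6, p9) → 24.2634
  f12: (p5, p6, p4) → 66.8219
  f13: (p8, p4, p7) → 40.3505
  f14: (p8, p5, p4) → 49.3716
  f15: (p8, p2, p7) → 25.6419
  f16: (p8, p5, p2) → 25.4170
Σ area = 818.141

Euler characteristic 10−24+16 = 2 ✓

facets=16 area=818.141


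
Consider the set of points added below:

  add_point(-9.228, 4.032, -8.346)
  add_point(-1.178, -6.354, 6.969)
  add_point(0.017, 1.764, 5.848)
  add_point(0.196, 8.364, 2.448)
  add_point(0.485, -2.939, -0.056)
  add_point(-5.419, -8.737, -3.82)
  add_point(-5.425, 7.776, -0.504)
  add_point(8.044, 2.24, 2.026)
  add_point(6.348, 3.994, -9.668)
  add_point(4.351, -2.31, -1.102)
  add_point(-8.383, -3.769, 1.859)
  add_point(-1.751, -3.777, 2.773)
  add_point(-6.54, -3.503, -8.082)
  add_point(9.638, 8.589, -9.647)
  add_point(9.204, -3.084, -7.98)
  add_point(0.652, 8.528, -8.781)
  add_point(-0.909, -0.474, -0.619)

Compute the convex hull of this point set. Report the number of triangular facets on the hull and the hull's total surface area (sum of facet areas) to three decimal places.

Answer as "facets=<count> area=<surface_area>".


facets=22 area=1013.970

13 of the 17 inputs are extreme points: [0, 1, 2, 3, 5, 6, 7, 8, 10, 12, 13, 14, 15].

Triangle areas on the boundary:
  f1: (p10, p1, p5) → 37.2151
  f2: (p10, p12, p0) → 40.4778
  f3: (p10, p12, p5) → 27.6152
  f4: (p15, p13, p0) → 20.1275
  f5: (p15, p3, p13) → 50.2604
  f6: (p7, p3, p13) → 65.8042
  f7: (p14, p12, p5) → 53.2932
  f8: (p14, p7, p13) → 63.3469
  f9: (p14, p1, p5) → 94.7552
  f10: (p14, p7, p1) → 76.7975
  f11: (p6, p15, p0) → 44.7727
  f12: (p6, p15, p3) → 32.4280
  f13: (p6, p10, p0) → 54.7508
  f14: (p2, p7, p1) → 35.7838
  f15: (p2, p7, p3) → 31.8705
  f16: (p2, p6, p3) → 23.5357
  f17: (p2, p10, p1) → 37.0202
  f18: (p2, p6, p10) → 52.4307
  f19: (p8, p14, p13) → 18.8305
  f20: (p8, p14, p12) → 57.8339
  f21: (p8, p13, p0) → 36.0527
  f22: (p8, p12, p0) → 58.9678
Σ area = 1013.970

Euler characteristic 13−33+22 = 2 ✓


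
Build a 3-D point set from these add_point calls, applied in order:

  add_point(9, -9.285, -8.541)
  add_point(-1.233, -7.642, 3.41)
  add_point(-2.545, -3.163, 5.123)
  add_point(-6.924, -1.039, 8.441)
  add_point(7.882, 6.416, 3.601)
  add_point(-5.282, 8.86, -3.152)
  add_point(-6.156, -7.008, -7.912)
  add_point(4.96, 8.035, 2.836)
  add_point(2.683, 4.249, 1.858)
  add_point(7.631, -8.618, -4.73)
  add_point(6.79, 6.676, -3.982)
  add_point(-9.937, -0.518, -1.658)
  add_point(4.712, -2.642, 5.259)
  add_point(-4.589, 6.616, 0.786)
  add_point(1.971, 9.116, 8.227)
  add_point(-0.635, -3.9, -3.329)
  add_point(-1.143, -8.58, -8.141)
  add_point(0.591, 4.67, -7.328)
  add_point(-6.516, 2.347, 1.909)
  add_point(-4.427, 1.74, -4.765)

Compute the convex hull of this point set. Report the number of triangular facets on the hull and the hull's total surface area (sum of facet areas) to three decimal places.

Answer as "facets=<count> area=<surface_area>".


Points on the hull: [0, 1, 3, 4, 5, 6, 7, 9, 10, 11, 12, 14, 16, 17] (14 of 20).

Facet areas (half cross-product norm):
  f1: (p6, p17, p0) → 96.4469
  f2: (p6, p3, p11) → 45.5382
  f3: (p6, p1, p3) → 60.9672
  f4: (p5, p6, p11) → 48.8215
  f5: (p5, p6, p17) → 55.9583
  f6: (p5, p3, p11) → 55.7174
  f7: (p5, p3, p14) → 85.1783
  f8: (p10, p17, p0) → 58.9847
  f9: (p10, p5, p17) → 29.7111
  f10: (p9, p1, p0) → 11.5791
  f11: (p12, p3, p14) → 69.4054
  f12: (p12, p1, p3) → 39.9592
  f13: (p12, p9, p1) → 45.3370
  f14: (p16, p1, p0) → 58.8815
  f15: (p16, p6, p0) → 6.2117
  f16: (p16, p6, p1) → 30.3866
  f17: (p4, p12, p14) → 38.8303
  f18: (p4, p10, p0) → 62.6373
  f19: (p4, p9, p0) → 28.5488
  f20: (p4, p12, p9) → 56.6948
  f21: (p7, p4, p14) → 10.2412
  f22: (p7, p4, p10) → 12.2630
  f23: (p7, p5, p14) → 37.2115
  f24: (p7, p10, p5) → 41.4430
Σ area = 1086.954

Euler characteristic 14−36+24 = 2 ✓

facets=24 area=1086.954


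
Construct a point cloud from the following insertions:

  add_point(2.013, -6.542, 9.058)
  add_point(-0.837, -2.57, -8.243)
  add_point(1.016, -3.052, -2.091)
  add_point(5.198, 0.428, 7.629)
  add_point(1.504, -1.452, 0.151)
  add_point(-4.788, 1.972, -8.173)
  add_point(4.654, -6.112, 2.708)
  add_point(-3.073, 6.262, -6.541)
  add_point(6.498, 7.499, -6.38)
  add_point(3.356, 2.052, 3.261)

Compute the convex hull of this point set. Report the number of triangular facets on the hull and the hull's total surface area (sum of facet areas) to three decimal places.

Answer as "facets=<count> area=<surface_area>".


facets=10 area=502.545

7 of the 10 inputs are extreme points: [0, 1, 3, 5, 6, 7, 8].

Per-facet area ½‖(b−a)×(c−a)‖:
  f1: (p1, p8, p5) → 36.9646
  f2: (p1, p0, p5) → 52.2643
  f3: (p6, p1, p8) → 79.3338
  f4: (p6, p1, p0) → 33.6250
  f5: (p7, p8, p5) → 20.9366
  f6: (p7, p0, p5) → 49.9214
  f7: (p3, p7, p8) → 75.3985
  f8: (p3, p7, p0) → 65.6347
  f9: (p3, p6, p8) → 63.6376
  f10: (p3, p6, p0) → 24.8285
Σ area = 502.545

Euler: V−E+F = 7−15+10 = 2.


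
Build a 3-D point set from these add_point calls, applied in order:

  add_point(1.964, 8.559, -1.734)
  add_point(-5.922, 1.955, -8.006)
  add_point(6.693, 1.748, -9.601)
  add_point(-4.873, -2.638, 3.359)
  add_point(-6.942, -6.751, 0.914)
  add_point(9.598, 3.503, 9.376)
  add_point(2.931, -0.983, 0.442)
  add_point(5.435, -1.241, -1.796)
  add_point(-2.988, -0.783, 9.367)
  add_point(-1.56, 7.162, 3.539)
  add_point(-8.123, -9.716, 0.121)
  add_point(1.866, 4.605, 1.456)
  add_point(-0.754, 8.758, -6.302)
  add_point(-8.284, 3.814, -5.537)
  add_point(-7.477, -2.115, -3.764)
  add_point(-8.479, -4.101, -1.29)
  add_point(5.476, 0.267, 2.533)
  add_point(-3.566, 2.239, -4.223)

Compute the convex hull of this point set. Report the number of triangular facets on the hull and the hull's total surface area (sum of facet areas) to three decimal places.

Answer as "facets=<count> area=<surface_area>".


facets=18 area=886.111

Points on the hull: [0, 1, 2, 5, 7, 8, 9, 10, 12, 13, 15] (11 of 18).

Facet areas (half cross-product norm):
  f1: (p1, p2, p12) → 46.2180
  f2: (p1, p10, p2) → 89.4793
  f3: (p7, p2, p5) → 42.3305
  f4: (p7, p10, p5) → 96.2254
  f5: (p7, p10, p2) → 61.7159
  f6: (p0, p9, p5) → 42.5458
  f7: (p0, p9, p12) → 15.6095
  f8: (p0, p2, p5) → 81.8449
  f9: (p0, p2, p12) → 28.3914
  f10: (p8, p10, p5) → 76.2749
  f11: (p8, p9, p5) → 60.8736
  f12: (p8, p10, p15) → 36.0673
  f13: (p13, p9, p12) → 43.9165
  f14: (p13, p1, p12) → 16.7834
  f15: (p13, p8, p15) → 55.1564
  f16: (p13, p8, p9) → 58.0512
  f17: (p13, p10, p15) → 6.6943
  f18: (p13, p1, p10) → 27.9327
Σ area = 886.111

Euler: V−E+F = 11−27+18 = 2.


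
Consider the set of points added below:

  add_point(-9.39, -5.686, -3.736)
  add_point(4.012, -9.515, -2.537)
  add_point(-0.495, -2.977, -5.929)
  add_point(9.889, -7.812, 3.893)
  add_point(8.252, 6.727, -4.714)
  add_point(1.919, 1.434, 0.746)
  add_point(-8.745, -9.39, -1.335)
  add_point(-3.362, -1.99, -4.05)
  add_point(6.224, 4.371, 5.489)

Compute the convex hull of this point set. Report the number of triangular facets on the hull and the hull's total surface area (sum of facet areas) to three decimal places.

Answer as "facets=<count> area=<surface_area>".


Hull vertices (7/9): indices [0, 1, 2, 3, 4, 6, 8].

Per-facet area ½‖(b−a)×(c−a)‖:
  f1: (p8, p4, p0) → 108.8817
  f2: (p8, p4, p3) → 68.3349
  f3: (p1, p4, p3) → 72.6030
  f4: (p6, p8, p0) → 46.1863
  f5: (p6, p8, p3) → 122.8109
  f6: (p6, p1, p0) → 28.4341
  f7: (p6, p1, p3) → 45.9438
  f8: (p2, p4, p0) → 36.8260
  f9: (p2, p1, p0) → 40.5654
  f10: (p2, p1, p4) → 55.7684
Σ area = 626.354

Euler: V−E+F = 7−15+10 = 2.

facets=10 area=626.354


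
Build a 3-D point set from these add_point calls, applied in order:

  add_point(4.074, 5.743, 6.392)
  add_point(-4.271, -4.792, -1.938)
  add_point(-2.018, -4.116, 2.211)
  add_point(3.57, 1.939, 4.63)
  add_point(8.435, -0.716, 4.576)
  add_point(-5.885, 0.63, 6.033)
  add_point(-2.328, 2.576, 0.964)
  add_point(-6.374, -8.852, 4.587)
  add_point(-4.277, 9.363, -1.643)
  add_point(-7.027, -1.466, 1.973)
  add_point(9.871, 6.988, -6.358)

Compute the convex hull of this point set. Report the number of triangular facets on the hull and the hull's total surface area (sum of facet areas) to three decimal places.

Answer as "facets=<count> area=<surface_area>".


facets=12 area=669.873

8 of the 11 inputs are extreme points: [0, 1, 4, 5, 7, 8, 9, 10].

Area of each hull facet:
  f1: (p0, p8, p10) → 80.1831
  f2: (p4, p0, p10) → 52.5100
  f3: (p1, p8, p9) → 33.4590
  f4: (p1, p8, p10) → 105.4500
  f5: (p1, p4, p10) → 99.2917
  f6: (p5, p8, p9) → 27.0850
  f7: (p5, p0, p8) → 59.0135
  f8: (p7, p1, p4) → 59.1532
  f9: (p7, p4, p0) → 67.3364
  f10: (p7, p5, p0) → 46.5553
  f11: (p7, p1, p9) → 21.4371
  f12: (p7, p5, p9) → 18.3988
Σ area = 669.873

Euler characteristic 8−18+12 = 2 ✓
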